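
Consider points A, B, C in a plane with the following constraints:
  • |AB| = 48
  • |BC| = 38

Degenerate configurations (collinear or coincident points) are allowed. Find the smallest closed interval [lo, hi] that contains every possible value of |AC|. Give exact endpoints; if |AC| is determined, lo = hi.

|AB| ∈ {48}
|BC| ∈ {38}
|AC| ∈ [10, 86]

|AC| ∈ [10, 86]  (≈ [10.0000, 86.0000])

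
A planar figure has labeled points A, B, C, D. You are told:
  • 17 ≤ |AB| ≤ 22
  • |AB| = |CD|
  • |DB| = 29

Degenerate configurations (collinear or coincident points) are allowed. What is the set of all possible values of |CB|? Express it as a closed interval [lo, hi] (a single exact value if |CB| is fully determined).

|AB| ∈ [17, 22]
|BD| ∈ {29}
|CD| ∈ [17, 22]
|AD| ∈ [7, 51]
|BC| ∈ [7, 51]
|AC| ∈ [0, 73]

|CB| ∈ [7, 51]  (≈ [7.0000, 51.0000])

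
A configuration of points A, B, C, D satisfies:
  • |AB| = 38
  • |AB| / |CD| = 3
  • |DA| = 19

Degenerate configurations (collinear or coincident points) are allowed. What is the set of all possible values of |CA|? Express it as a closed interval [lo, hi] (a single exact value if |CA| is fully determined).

|AB| ∈ {38}
|AD| ∈ {19}
|CD| ∈ {38/3}
|BD| ∈ [19, 57]
|AC| ∈ [19/3, 95/3]
|BC| ∈ [19/3, 209/3]

|CA| ∈ [19/3, 95/3]  (≈ [6.3333, 31.6667])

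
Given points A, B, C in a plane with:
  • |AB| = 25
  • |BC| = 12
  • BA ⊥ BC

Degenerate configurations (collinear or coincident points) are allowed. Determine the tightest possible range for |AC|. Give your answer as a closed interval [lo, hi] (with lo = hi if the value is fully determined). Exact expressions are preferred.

|AC| = √(769)  (≈ 27.7308)

|AB| ∈ {25}
|BC| ∈ {12}
|AC| ∈ {√(769)}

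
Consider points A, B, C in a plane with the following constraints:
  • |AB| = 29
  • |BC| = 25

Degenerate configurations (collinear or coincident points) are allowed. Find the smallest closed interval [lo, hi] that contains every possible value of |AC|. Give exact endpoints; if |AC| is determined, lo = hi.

|AB| ∈ {29}
|BC| ∈ {25}
|AC| ∈ [4, 54]

|AC| ∈ [4, 54]  (≈ [4.0000, 54.0000])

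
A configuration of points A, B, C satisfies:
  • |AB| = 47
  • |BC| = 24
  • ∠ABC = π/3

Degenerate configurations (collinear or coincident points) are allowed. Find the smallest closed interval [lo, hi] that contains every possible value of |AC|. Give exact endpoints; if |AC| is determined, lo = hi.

|AB| ∈ {47}
|BC| ∈ {24}
|AC| ∈ {√(1657)}

|AC| = √(1657)  (≈ 40.7063)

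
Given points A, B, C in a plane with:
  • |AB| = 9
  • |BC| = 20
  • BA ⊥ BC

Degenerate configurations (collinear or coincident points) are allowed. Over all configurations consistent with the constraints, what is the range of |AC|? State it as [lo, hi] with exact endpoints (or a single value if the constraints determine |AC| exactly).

|AC| = √(481)  (≈ 21.9317)

|AB| ∈ {9}
|BC| ∈ {20}
|AC| ∈ {√(481)}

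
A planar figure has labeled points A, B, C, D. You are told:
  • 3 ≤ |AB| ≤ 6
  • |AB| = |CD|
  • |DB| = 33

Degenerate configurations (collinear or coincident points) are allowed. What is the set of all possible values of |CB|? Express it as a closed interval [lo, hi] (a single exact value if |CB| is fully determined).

|CB| ∈ [27, 39]  (≈ [27.0000, 39.0000])

|AB| ∈ [3, 6]
|BD| ∈ {33}
|CD| ∈ [3, 6]
|AD| ∈ [27, 39]
|BC| ∈ [27, 39]
|AC| ∈ [21, 45]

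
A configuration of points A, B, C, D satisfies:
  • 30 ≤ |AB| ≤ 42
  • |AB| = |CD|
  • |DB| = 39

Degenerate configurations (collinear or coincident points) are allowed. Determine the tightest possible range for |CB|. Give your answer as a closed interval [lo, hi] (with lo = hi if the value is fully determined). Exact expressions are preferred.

|AB| ∈ [30, 42]
|BD| ∈ {39}
|CD| ∈ [30, 42]
|AD| ∈ [0, 81]
|BC| ∈ [0, 81]
|AC| ∈ [0, 123]

|CB| ∈ [0, 81]  (≈ [0.0000, 81.0000])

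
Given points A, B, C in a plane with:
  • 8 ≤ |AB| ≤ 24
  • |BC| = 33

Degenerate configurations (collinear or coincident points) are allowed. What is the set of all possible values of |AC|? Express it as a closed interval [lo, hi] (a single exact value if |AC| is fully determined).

|AB| ∈ [8, 24]
|BC| ∈ {33}
|AC| ∈ [9, 57]

|AC| ∈ [9, 57]  (≈ [9.0000, 57.0000])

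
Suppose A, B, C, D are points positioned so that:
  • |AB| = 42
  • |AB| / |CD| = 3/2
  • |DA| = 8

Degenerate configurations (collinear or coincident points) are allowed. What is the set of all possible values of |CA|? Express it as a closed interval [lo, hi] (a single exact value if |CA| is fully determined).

|AB| ∈ {42}
|AD| ∈ {8}
|CD| ∈ {28}
|BD| ∈ [34, 50]
|AC| ∈ [20, 36]
|BC| ∈ [6, 78]

|CA| ∈ [20, 36]  (≈ [20.0000, 36.0000])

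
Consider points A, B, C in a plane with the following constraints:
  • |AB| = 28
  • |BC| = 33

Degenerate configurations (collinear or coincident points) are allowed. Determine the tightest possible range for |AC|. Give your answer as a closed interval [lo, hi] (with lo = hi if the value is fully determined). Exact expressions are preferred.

|AC| ∈ [5, 61]  (≈ [5.0000, 61.0000])

|AB| ∈ {28}
|BC| ∈ {33}
|AC| ∈ [5, 61]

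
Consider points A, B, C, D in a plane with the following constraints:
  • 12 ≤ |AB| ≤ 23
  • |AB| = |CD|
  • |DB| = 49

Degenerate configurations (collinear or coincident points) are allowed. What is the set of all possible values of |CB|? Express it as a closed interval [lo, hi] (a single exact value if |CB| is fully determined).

|CB| ∈ [26, 72]  (≈ [26.0000, 72.0000])

|AB| ∈ [12, 23]
|BD| ∈ {49}
|CD| ∈ [12, 23]
|AD| ∈ [26, 72]
|BC| ∈ [26, 72]
|AC| ∈ [3, 95]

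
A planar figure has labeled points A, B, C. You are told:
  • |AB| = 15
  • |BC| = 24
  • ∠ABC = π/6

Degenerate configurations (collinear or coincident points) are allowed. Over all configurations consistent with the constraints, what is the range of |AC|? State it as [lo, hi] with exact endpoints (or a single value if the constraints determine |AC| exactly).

|AB| ∈ {15}
|BC| ∈ {24}
|AC| ∈ {3·√(89 - 40·√(3))}

|AC| = 3·√(89 - 40·√(3))  (≈ 13.3215)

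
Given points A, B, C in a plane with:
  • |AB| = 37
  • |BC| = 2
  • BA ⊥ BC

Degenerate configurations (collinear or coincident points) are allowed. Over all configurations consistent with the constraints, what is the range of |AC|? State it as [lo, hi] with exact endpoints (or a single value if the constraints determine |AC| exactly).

|AB| ∈ {37}
|BC| ∈ {2}
|AC| ∈ {√(1373)}

|AC| = √(1373)  (≈ 37.0540)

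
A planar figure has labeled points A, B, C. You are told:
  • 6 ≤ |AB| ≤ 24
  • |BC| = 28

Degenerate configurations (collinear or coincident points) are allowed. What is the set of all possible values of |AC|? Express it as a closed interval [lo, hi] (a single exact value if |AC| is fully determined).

|AC| ∈ [4, 52]  (≈ [4.0000, 52.0000])

|AB| ∈ [6, 24]
|BC| ∈ {28}
|AC| ∈ [4, 52]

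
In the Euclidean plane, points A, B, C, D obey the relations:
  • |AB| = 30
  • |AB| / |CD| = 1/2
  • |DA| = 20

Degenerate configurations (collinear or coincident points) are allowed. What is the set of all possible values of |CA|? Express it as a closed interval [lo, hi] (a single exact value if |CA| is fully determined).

|CA| ∈ [40, 80]  (≈ [40.0000, 80.0000])

|AB| ∈ {30}
|AD| ∈ {20}
|CD| ∈ {60}
|BD| ∈ [10, 50]
|AC| ∈ [40, 80]
|BC| ∈ [10, 110]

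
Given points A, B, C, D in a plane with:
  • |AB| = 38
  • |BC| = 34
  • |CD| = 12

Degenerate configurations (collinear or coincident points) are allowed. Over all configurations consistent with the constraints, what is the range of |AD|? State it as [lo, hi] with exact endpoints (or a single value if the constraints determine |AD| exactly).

|AB| ∈ {38}
|BC| ∈ {34}
|CD| ∈ {12}
|AC| ∈ [4, 72]
|BD| ∈ [22, 46]
|AD| ∈ [0, 84]

|AD| ∈ [0, 84]  (≈ [0.0000, 84.0000])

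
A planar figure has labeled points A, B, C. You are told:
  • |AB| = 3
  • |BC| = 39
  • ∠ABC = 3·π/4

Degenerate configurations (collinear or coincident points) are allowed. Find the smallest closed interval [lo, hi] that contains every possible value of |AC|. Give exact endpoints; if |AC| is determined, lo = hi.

|AB| ∈ {3}
|BC| ∈ {39}
|AC| ∈ {3·√(13·√(2) + 170)}

|AC| = 3·√(13·√(2) + 170)  (≈ 41.1760)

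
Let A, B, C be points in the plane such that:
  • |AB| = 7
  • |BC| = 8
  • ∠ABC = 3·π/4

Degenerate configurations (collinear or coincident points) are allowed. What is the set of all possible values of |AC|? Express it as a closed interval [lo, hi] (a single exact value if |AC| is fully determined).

|AC| = √(56·√(2) + 113)  (≈ 13.8635)

|AB| ∈ {7}
|BC| ∈ {8}
|AC| ∈ {√(56·√(2) + 113)}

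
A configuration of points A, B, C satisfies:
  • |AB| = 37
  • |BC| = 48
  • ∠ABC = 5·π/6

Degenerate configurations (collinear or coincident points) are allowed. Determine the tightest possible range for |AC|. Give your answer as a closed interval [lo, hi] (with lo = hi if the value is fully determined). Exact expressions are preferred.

|AB| ∈ {37}
|BC| ∈ {48}
|AC| ∈ {√(1776·√(3) + 3673)}

|AC| = √(1776·√(3) + 3673)  (≈ 82.1530)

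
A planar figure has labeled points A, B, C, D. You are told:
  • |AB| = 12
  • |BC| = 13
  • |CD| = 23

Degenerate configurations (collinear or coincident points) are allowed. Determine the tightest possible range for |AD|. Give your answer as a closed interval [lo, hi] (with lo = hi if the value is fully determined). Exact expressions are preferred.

|AD| ∈ [0, 48]  (≈ [0.0000, 48.0000])

|AB| ∈ {12}
|BC| ∈ {13}
|CD| ∈ {23}
|AC| ∈ [1, 25]
|BD| ∈ [10, 36]
|AD| ∈ [0, 48]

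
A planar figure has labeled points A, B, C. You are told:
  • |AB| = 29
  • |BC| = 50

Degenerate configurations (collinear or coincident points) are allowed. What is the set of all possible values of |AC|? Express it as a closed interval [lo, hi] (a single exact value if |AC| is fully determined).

|AC| ∈ [21, 79]  (≈ [21.0000, 79.0000])

|AB| ∈ {29}
|BC| ∈ {50}
|AC| ∈ [21, 79]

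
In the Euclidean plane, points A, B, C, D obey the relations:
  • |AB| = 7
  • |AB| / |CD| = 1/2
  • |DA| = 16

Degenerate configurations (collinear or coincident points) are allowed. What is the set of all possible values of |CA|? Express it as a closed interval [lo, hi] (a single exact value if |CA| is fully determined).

|AB| ∈ {7}
|AD| ∈ {16}
|CD| ∈ {14}
|BD| ∈ [9, 23]
|AC| ∈ [2, 30]
|BC| ∈ [0, 37]

|CA| ∈ [2, 30]  (≈ [2.0000, 30.0000])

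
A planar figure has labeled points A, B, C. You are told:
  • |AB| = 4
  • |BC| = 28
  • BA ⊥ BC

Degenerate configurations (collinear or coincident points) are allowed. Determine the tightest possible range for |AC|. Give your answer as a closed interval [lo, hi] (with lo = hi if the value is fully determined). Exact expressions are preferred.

|AB| ∈ {4}
|BC| ∈ {28}
|AC| ∈ {20·√(2)}

|AC| = 20·√(2)  (≈ 28.2843)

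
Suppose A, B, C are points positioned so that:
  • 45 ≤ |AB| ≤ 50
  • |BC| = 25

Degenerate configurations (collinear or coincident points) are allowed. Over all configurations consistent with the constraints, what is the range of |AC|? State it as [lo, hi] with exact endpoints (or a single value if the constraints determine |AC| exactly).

|AC| ∈ [20, 75]  (≈ [20.0000, 75.0000])

|AB| ∈ [45, 50]
|BC| ∈ {25}
|AC| ∈ [20, 75]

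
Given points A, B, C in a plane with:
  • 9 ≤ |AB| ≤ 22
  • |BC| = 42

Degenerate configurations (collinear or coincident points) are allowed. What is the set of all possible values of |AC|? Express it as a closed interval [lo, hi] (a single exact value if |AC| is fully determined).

|AC| ∈ [20, 64]  (≈ [20.0000, 64.0000])

|AB| ∈ [9, 22]
|BC| ∈ {42}
|AC| ∈ [20, 64]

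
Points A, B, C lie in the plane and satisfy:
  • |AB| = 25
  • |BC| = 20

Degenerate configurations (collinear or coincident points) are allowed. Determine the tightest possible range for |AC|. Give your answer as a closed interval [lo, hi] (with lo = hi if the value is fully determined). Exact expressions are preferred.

|AB| ∈ {25}
|BC| ∈ {20}
|AC| ∈ [5, 45]

|AC| ∈ [5, 45]  (≈ [5.0000, 45.0000])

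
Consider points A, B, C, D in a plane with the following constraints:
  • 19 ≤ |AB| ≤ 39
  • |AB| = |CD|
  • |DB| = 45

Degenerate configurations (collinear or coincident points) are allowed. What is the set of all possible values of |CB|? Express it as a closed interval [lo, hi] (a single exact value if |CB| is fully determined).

|CB| ∈ [6, 84]  (≈ [6.0000, 84.0000])

|AB| ∈ [19, 39]
|BD| ∈ {45}
|CD| ∈ [19, 39]
|AD| ∈ [6, 84]
|BC| ∈ [6, 84]
|AC| ∈ [0, 123]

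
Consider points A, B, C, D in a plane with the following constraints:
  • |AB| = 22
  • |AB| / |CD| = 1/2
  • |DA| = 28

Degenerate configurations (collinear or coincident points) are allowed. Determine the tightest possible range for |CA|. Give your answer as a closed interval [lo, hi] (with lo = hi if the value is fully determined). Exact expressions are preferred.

|CA| ∈ [16, 72]  (≈ [16.0000, 72.0000])

|AB| ∈ {22}
|AD| ∈ {28}
|CD| ∈ {44}
|BD| ∈ [6, 50]
|AC| ∈ [16, 72]
|BC| ∈ [0, 94]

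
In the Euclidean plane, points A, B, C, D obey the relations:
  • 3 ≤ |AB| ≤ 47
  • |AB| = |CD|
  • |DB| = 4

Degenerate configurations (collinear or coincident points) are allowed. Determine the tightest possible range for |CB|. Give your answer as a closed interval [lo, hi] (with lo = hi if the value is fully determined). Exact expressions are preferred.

|AB| ∈ [3, 47]
|BD| ∈ {4}
|CD| ∈ [3, 47]
|AD| ∈ [0, 51]
|BC| ∈ [0, 51]
|AC| ∈ [0, 98]

|CB| ∈ [0, 51]  (≈ [0.0000, 51.0000])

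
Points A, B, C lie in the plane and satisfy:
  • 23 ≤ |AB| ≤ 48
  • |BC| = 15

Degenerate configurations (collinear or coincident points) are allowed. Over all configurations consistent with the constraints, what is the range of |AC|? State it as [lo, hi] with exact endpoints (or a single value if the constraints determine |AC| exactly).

|AB| ∈ [23, 48]
|BC| ∈ {15}
|AC| ∈ [8, 63]

|AC| ∈ [8, 63]  (≈ [8.0000, 63.0000])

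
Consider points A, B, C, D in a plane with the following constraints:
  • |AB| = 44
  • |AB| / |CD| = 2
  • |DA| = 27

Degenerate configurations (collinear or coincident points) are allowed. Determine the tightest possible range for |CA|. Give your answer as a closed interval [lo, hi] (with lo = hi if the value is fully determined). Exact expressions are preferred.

|AB| ∈ {44}
|AD| ∈ {27}
|CD| ∈ {22}
|BD| ∈ [17, 71]
|AC| ∈ [5, 49]
|BC| ∈ [0, 93]

|CA| ∈ [5, 49]  (≈ [5.0000, 49.0000])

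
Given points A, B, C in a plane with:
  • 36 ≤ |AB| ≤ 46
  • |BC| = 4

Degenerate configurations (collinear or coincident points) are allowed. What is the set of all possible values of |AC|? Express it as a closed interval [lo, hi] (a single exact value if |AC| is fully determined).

|AC| ∈ [32, 50]  (≈ [32.0000, 50.0000])

|AB| ∈ [36, 46]
|BC| ∈ {4}
|AC| ∈ [32, 50]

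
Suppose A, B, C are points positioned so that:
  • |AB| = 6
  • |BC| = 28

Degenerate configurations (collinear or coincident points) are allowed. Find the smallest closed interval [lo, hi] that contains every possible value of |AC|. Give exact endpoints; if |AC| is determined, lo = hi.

|AC| ∈ [22, 34]  (≈ [22.0000, 34.0000])

|AB| ∈ {6}
|BC| ∈ {28}
|AC| ∈ [22, 34]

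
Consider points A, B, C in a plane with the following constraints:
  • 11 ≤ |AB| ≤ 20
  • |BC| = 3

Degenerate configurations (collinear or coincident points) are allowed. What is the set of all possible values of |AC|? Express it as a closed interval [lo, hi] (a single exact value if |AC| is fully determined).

|AB| ∈ [11, 20]
|BC| ∈ {3}
|AC| ∈ [8, 23]

|AC| ∈ [8, 23]  (≈ [8.0000, 23.0000])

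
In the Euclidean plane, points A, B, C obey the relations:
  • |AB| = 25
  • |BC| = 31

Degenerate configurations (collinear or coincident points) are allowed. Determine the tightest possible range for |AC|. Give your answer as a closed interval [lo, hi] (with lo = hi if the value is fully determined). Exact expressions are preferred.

|AC| ∈ [6, 56]  (≈ [6.0000, 56.0000])

|AB| ∈ {25}
|BC| ∈ {31}
|AC| ∈ [6, 56]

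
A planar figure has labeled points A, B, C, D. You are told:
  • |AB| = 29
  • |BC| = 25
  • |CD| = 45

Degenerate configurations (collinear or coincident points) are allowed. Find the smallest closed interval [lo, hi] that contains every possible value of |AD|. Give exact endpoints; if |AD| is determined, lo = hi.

|AB| ∈ {29}
|BC| ∈ {25}
|CD| ∈ {45}
|AC| ∈ [4, 54]
|BD| ∈ [20, 70]
|AD| ∈ [0, 99]

|AD| ∈ [0, 99]  (≈ [0.0000, 99.0000])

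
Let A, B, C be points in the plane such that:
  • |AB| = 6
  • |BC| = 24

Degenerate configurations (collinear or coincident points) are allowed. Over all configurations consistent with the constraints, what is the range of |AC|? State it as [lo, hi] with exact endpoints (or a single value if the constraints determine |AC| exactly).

|AB| ∈ {6}
|BC| ∈ {24}
|AC| ∈ [18, 30]

|AC| ∈ [18, 30]  (≈ [18.0000, 30.0000])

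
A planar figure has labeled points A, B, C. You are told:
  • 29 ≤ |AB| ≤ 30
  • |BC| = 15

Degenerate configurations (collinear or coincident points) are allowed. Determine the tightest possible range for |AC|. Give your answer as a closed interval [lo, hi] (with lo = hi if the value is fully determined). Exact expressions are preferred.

|AB| ∈ [29, 30]
|BC| ∈ {15}
|AC| ∈ [14, 45]

|AC| ∈ [14, 45]  (≈ [14.0000, 45.0000])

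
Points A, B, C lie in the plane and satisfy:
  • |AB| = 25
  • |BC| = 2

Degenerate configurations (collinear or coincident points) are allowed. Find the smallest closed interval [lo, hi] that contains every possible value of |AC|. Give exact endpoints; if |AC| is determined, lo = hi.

|AB| ∈ {25}
|BC| ∈ {2}
|AC| ∈ [23, 27]

|AC| ∈ [23, 27]  (≈ [23.0000, 27.0000])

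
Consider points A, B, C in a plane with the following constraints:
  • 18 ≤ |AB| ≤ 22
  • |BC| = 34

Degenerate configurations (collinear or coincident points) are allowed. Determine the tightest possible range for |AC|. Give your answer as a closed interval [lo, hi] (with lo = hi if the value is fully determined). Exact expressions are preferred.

|AB| ∈ [18, 22]
|BC| ∈ {34}
|AC| ∈ [12, 56]

|AC| ∈ [12, 56]  (≈ [12.0000, 56.0000])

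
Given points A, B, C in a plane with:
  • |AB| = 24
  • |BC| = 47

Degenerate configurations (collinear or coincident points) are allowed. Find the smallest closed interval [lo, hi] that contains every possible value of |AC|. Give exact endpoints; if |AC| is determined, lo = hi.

|AC| ∈ [23, 71]  (≈ [23.0000, 71.0000])

|AB| ∈ {24}
|BC| ∈ {47}
|AC| ∈ [23, 71]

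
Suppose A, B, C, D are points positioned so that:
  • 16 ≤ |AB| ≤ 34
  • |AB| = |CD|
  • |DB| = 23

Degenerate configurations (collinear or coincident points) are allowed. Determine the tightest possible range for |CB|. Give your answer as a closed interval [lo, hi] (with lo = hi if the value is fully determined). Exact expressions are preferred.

|CB| ∈ [0, 57]  (≈ [0.0000, 57.0000])

|AB| ∈ [16, 34]
|BD| ∈ {23}
|CD| ∈ [16, 34]
|AD| ∈ [0, 57]
|BC| ∈ [0, 57]
|AC| ∈ [0, 91]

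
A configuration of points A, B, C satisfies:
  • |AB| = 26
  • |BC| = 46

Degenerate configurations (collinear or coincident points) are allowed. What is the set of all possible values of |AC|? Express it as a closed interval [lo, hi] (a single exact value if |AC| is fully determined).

|AB| ∈ {26}
|BC| ∈ {46}
|AC| ∈ [20, 72]

|AC| ∈ [20, 72]  (≈ [20.0000, 72.0000])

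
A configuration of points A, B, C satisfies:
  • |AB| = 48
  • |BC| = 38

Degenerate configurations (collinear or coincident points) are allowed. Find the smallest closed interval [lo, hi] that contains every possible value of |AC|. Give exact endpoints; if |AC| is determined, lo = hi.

|AC| ∈ [10, 86]  (≈ [10.0000, 86.0000])

|AB| ∈ {48}
|BC| ∈ {38}
|AC| ∈ [10, 86]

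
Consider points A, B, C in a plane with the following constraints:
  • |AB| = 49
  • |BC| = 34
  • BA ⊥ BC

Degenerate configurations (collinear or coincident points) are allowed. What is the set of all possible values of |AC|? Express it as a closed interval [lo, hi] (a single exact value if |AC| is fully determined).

|AC| = √(3557)  (≈ 59.6406)

|AB| ∈ {49}
|BC| ∈ {34}
|AC| ∈ {√(3557)}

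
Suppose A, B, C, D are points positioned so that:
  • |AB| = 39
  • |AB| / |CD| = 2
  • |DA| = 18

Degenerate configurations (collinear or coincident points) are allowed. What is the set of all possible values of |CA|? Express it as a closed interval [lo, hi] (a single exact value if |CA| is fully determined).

|CA| ∈ [3/2, 75/2]  (≈ [1.5000, 37.5000])

|AB| ∈ {39}
|AD| ∈ {18}
|CD| ∈ {39/2}
|BD| ∈ [21, 57]
|AC| ∈ [3/2, 75/2]
|BC| ∈ [3/2, 153/2]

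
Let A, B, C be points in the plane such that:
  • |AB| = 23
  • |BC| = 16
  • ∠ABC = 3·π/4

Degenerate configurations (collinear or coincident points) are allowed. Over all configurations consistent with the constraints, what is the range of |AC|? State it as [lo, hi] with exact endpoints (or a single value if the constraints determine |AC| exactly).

|AB| ∈ {23}
|BC| ∈ {16}
|AC| ∈ {√(368·√(2) + 785)}

|AC| = √(368·√(2) + 785)  (≈ 36.1307)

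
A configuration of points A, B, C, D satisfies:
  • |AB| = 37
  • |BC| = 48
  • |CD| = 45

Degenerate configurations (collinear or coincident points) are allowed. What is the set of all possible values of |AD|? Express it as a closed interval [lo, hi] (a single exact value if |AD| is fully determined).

|AB| ∈ {37}
|BC| ∈ {48}
|CD| ∈ {45}
|AC| ∈ [11, 85]
|BD| ∈ [3, 93]
|AD| ∈ [0, 130]

|AD| ∈ [0, 130]  (≈ [0.0000, 130.0000])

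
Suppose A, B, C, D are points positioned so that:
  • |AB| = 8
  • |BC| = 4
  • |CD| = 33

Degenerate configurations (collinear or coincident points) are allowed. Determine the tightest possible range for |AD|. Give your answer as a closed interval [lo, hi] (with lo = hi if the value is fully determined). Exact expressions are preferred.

|AD| ∈ [21, 45]  (≈ [21.0000, 45.0000])

|AB| ∈ {8}
|BC| ∈ {4}
|CD| ∈ {33}
|AC| ∈ [4, 12]
|BD| ∈ [29, 37]
|AD| ∈ [21, 45]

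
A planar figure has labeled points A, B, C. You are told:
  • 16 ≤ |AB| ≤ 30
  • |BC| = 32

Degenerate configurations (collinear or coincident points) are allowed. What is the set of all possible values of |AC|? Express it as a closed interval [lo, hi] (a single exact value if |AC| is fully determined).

|AB| ∈ [16, 30]
|BC| ∈ {32}
|AC| ∈ [2, 62]

|AC| ∈ [2, 62]  (≈ [2.0000, 62.0000])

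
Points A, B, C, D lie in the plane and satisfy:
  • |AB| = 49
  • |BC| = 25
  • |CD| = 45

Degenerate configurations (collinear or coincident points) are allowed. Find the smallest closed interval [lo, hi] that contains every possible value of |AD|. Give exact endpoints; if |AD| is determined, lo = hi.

|AB| ∈ {49}
|BC| ∈ {25}
|CD| ∈ {45}
|AC| ∈ [24, 74]
|BD| ∈ [20, 70]
|AD| ∈ [0, 119]

|AD| ∈ [0, 119]  (≈ [0.0000, 119.0000])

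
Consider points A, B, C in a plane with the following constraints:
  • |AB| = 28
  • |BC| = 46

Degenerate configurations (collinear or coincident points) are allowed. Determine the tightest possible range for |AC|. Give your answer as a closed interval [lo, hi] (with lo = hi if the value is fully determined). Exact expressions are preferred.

|AB| ∈ {28}
|BC| ∈ {46}
|AC| ∈ [18, 74]

|AC| ∈ [18, 74]  (≈ [18.0000, 74.0000])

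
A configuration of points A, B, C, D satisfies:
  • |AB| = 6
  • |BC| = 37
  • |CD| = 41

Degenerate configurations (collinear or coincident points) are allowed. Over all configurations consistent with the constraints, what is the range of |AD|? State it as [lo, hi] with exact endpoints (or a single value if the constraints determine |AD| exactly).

|AB| ∈ {6}
|BC| ∈ {37}
|CD| ∈ {41}
|AC| ∈ [31, 43]
|BD| ∈ [4, 78]
|AD| ∈ [0, 84]

|AD| ∈ [0, 84]  (≈ [0.0000, 84.0000])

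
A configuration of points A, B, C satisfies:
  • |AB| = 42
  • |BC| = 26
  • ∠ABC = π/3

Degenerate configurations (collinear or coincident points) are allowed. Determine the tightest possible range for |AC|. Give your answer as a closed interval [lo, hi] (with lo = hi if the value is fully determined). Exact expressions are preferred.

|AC| = 2·√(337)  (≈ 36.7151)

|AB| ∈ {42}
|BC| ∈ {26}
|AC| ∈ {2·√(337)}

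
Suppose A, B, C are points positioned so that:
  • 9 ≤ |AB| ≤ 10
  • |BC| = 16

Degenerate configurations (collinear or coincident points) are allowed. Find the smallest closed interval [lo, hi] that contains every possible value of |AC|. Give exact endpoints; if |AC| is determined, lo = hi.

|AB| ∈ [9, 10]
|BC| ∈ {16}
|AC| ∈ [6, 26]

|AC| ∈ [6, 26]  (≈ [6.0000, 26.0000])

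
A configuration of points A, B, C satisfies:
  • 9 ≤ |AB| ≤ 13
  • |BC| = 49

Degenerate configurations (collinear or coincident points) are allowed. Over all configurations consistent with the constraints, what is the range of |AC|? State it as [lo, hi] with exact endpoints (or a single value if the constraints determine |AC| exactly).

|AB| ∈ [9, 13]
|BC| ∈ {49}
|AC| ∈ [36, 62]

|AC| ∈ [36, 62]  (≈ [36.0000, 62.0000])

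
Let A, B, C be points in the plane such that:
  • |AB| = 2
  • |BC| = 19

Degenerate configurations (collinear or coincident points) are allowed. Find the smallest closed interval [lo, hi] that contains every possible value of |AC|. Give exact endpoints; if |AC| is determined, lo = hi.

|AB| ∈ {2}
|BC| ∈ {19}
|AC| ∈ [17, 21]

|AC| ∈ [17, 21]  (≈ [17.0000, 21.0000])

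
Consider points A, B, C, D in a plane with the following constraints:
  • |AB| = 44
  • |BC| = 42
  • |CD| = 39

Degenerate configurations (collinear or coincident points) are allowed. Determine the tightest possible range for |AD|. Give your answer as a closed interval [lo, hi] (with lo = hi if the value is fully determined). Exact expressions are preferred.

|AD| ∈ [0, 125]  (≈ [0.0000, 125.0000])

|AB| ∈ {44}
|BC| ∈ {42}
|CD| ∈ {39}
|AC| ∈ [2, 86]
|BD| ∈ [3, 81]
|AD| ∈ [0, 125]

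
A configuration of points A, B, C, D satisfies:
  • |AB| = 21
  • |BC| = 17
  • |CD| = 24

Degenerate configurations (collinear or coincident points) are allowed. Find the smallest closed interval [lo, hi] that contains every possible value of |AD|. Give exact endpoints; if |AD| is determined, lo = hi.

|AD| ∈ [0, 62]  (≈ [0.0000, 62.0000])

|AB| ∈ {21}
|BC| ∈ {17}
|CD| ∈ {24}
|AC| ∈ [4, 38]
|BD| ∈ [7, 41]
|AD| ∈ [0, 62]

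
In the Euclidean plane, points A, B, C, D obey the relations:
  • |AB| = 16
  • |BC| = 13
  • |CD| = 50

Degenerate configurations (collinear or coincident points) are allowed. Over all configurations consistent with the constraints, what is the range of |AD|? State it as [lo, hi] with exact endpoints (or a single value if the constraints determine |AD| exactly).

|AB| ∈ {16}
|BC| ∈ {13}
|CD| ∈ {50}
|AC| ∈ [3, 29]
|BD| ∈ [37, 63]
|AD| ∈ [21, 79]

|AD| ∈ [21, 79]  (≈ [21.0000, 79.0000])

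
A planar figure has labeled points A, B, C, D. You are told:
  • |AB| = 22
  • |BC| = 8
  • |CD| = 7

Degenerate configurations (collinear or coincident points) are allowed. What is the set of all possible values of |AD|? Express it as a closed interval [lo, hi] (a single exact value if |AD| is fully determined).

|AD| ∈ [7, 37]  (≈ [7.0000, 37.0000])

|AB| ∈ {22}
|BC| ∈ {8}
|CD| ∈ {7}
|AC| ∈ [14, 30]
|BD| ∈ [1, 15]
|AD| ∈ [7, 37]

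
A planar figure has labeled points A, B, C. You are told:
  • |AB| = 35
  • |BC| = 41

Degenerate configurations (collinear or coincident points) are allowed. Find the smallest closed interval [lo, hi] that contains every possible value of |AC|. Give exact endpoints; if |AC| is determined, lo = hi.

|AC| ∈ [6, 76]  (≈ [6.0000, 76.0000])

|AB| ∈ {35}
|BC| ∈ {41}
|AC| ∈ [6, 76]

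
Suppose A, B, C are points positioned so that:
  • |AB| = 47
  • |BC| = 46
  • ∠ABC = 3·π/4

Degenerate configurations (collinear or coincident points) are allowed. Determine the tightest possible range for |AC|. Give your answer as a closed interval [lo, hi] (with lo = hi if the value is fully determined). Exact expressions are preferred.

|AC| = √(2162·√(2) + 4325)  (≈ 85.9216)

|AB| ∈ {47}
|BC| ∈ {46}
|AC| ∈ {√(2162·√(2) + 4325)}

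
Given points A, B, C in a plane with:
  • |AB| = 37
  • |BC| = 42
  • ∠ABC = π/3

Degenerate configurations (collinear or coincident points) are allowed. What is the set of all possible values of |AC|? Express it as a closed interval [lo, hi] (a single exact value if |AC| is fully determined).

|AC| = √(1579)  (≈ 39.7366)

|AB| ∈ {37}
|BC| ∈ {42}
|AC| ∈ {√(1579)}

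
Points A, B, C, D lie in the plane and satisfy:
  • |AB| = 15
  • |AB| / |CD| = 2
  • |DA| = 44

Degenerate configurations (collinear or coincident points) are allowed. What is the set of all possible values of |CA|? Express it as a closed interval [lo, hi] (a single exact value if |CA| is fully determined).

|CA| ∈ [73/2, 103/2]  (≈ [36.5000, 51.5000])

|AB| ∈ {15}
|AD| ∈ {44}
|CD| ∈ {15/2}
|BD| ∈ [29, 59]
|AC| ∈ [73/2, 103/2]
|BC| ∈ [43/2, 133/2]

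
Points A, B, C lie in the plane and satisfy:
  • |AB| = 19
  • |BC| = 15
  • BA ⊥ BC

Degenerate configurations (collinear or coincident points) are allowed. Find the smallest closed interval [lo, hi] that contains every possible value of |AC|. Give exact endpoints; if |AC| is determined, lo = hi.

|AC| = √(586)  (≈ 24.2074)

|AB| ∈ {19}
|BC| ∈ {15}
|AC| ∈ {√(586)}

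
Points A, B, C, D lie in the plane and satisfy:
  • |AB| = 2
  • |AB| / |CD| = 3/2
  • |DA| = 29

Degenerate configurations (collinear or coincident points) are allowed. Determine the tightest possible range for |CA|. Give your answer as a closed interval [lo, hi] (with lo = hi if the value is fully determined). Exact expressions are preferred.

|CA| ∈ [83/3, 91/3]  (≈ [27.6667, 30.3333])

|AB| ∈ {2}
|AD| ∈ {29}
|CD| ∈ {4/3}
|BD| ∈ [27, 31]
|AC| ∈ [83/3, 91/3]
|BC| ∈ [77/3, 97/3]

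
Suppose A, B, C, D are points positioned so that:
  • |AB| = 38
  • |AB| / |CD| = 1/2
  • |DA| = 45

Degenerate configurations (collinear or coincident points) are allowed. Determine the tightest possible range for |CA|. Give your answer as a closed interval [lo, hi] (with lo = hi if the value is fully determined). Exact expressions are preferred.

|CA| ∈ [31, 121]  (≈ [31.0000, 121.0000])

|AB| ∈ {38}
|AD| ∈ {45}
|CD| ∈ {76}
|BD| ∈ [7, 83]
|AC| ∈ [31, 121]
|BC| ∈ [0, 159]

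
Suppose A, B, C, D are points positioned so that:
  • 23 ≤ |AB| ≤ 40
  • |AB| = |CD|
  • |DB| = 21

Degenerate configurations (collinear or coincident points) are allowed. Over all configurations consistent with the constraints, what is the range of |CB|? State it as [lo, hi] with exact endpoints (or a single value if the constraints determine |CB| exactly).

|AB| ∈ [23, 40]
|BD| ∈ {21}
|CD| ∈ [23, 40]
|AD| ∈ [2, 61]
|BC| ∈ [2, 61]
|AC| ∈ [0, 101]

|CB| ∈ [2, 61]  (≈ [2.0000, 61.0000])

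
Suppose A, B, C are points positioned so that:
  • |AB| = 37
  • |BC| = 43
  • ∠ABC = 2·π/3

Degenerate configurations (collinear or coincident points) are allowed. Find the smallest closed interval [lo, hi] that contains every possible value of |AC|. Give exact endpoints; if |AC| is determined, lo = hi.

|AB| ∈ {37}
|BC| ∈ {43}
|AC| ∈ {√(4809)}

|AC| = √(4809)  (≈ 69.3470)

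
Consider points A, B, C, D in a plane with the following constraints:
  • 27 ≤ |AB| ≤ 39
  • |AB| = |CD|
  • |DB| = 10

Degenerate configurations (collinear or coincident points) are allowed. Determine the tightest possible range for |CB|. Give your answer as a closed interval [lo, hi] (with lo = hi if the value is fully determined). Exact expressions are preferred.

|CB| ∈ [17, 49]  (≈ [17.0000, 49.0000])

|AB| ∈ [27, 39]
|BD| ∈ {10}
|CD| ∈ [27, 39]
|AD| ∈ [17, 49]
|BC| ∈ [17, 49]
|AC| ∈ [0, 88]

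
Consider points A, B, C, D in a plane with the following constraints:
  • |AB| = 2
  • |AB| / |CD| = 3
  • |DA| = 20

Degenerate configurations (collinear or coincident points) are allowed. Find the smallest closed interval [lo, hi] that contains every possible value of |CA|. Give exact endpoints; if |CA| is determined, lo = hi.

|CA| ∈ [58/3, 62/3]  (≈ [19.3333, 20.6667])

|AB| ∈ {2}
|AD| ∈ {20}
|CD| ∈ {2/3}
|BD| ∈ [18, 22]
|AC| ∈ [58/3, 62/3]
|BC| ∈ [52/3, 68/3]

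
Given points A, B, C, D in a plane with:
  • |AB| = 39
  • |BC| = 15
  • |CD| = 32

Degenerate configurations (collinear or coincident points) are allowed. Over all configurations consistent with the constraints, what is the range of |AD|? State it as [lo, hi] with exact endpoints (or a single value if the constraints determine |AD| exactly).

|AD| ∈ [0, 86]  (≈ [0.0000, 86.0000])

|AB| ∈ {39}
|BC| ∈ {15}
|CD| ∈ {32}
|AC| ∈ [24, 54]
|BD| ∈ [17, 47]
|AD| ∈ [0, 86]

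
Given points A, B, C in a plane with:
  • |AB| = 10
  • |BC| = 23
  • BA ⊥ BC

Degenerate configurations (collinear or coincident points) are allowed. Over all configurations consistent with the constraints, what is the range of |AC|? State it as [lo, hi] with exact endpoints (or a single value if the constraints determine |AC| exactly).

|AB| ∈ {10}
|BC| ∈ {23}
|AC| ∈ {√(629)}

|AC| = √(629)  (≈ 25.0799)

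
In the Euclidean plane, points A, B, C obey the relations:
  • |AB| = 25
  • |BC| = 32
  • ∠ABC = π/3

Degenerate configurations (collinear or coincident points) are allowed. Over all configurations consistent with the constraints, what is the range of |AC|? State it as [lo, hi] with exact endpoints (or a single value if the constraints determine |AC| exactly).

|AB| ∈ {25}
|BC| ∈ {32}
|AC| ∈ {√(849)}

|AC| = √(849)  (≈ 29.1376)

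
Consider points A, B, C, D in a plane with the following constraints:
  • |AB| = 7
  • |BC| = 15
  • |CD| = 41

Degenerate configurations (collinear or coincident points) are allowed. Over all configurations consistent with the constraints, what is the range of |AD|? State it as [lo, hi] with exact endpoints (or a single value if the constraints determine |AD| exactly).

|AD| ∈ [19, 63]  (≈ [19.0000, 63.0000])

|AB| ∈ {7}
|BC| ∈ {15}
|CD| ∈ {41}
|AC| ∈ [8, 22]
|BD| ∈ [26, 56]
|AD| ∈ [19, 63]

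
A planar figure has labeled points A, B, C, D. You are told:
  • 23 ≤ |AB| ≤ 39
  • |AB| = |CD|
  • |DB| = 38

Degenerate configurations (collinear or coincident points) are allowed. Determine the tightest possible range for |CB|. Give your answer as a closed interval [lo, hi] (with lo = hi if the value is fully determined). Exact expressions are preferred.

|AB| ∈ [23, 39]
|BD| ∈ {38}
|CD| ∈ [23, 39]
|AD| ∈ [0, 77]
|BC| ∈ [0, 77]
|AC| ∈ [0, 116]

|CB| ∈ [0, 77]  (≈ [0.0000, 77.0000])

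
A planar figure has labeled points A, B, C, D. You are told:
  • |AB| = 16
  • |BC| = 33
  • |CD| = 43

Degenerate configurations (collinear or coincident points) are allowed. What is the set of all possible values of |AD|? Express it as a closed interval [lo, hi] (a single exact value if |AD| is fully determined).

|AB| ∈ {16}
|BC| ∈ {33}
|CD| ∈ {43}
|AC| ∈ [17, 49]
|BD| ∈ [10, 76]
|AD| ∈ [0, 92]

|AD| ∈ [0, 92]  (≈ [0.0000, 92.0000])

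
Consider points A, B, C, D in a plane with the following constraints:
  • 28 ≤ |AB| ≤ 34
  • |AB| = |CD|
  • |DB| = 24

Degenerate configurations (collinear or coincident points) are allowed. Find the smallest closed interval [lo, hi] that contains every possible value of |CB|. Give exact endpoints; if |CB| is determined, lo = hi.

|CB| ∈ [4, 58]  (≈ [4.0000, 58.0000])

|AB| ∈ [28, 34]
|BD| ∈ {24}
|CD| ∈ [28, 34]
|AD| ∈ [4, 58]
|BC| ∈ [4, 58]
|AC| ∈ [0, 92]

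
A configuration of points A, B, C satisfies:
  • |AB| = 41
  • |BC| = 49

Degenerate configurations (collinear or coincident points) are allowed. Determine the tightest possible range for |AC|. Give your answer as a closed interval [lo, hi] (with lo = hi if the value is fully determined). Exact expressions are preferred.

|AC| ∈ [8, 90]  (≈ [8.0000, 90.0000])

|AB| ∈ {41}
|BC| ∈ {49}
|AC| ∈ [8, 90]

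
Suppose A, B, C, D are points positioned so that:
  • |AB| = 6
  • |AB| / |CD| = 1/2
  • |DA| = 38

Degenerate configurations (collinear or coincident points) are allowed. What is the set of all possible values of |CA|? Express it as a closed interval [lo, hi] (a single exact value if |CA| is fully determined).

|CA| ∈ [26, 50]  (≈ [26.0000, 50.0000])

|AB| ∈ {6}
|AD| ∈ {38}
|CD| ∈ {12}
|BD| ∈ [32, 44]
|AC| ∈ [26, 50]
|BC| ∈ [20, 56]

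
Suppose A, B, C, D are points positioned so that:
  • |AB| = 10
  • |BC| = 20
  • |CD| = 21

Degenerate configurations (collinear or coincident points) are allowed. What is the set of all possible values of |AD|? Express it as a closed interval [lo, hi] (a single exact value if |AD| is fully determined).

|AB| ∈ {10}
|BC| ∈ {20}
|CD| ∈ {21}
|AC| ∈ [10, 30]
|BD| ∈ [1, 41]
|AD| ∈ [0, 51]

|AD| ∈ [0, 51]  (≈ [0.0000, 51.0000])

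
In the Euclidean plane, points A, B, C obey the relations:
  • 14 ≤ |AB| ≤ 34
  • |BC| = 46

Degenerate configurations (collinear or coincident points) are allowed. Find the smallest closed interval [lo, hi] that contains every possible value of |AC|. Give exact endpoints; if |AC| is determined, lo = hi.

|AB| ∈ [14, 34]
|BC| ∈ {46}
|AC| ∈ [12, 80]

|AC| ∈ [12, 80]  (≈ [12.0000, 80.0000])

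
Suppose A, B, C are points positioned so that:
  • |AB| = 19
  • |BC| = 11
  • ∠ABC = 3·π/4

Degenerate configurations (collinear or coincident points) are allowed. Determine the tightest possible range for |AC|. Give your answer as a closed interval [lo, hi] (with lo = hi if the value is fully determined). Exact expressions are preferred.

|AB| ∈ {19}
|BC| ∈ {11}
|AC| ∈ {√(209·√(2) + 482)}

|AC| = √(209·√(2) + 482)  (≈ 27.8850)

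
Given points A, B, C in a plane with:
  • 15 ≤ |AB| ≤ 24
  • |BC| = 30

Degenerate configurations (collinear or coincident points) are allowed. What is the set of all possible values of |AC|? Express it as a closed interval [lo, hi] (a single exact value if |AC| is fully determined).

|AC| ∈ [6, 54]  (≈ [6.0000, 54.0000])

|AB| ∈ [15, 24]
|BC| ∈ {30}
|AC| ∈ [6, 54]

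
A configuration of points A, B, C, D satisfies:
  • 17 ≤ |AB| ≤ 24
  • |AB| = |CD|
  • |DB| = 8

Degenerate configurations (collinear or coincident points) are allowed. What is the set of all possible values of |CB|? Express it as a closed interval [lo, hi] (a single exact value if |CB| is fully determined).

|CB| ∈ [9, 32]  (≈ [9.0000, 32.0000])

|AB| ∈ [17, 24]
|BD| ∈ {8}
|CD| ∈ [17, 24]
|AD| ∈ [9, 32]
|BC| ∈ [9, 32]
|AC| ∈ [0, 56]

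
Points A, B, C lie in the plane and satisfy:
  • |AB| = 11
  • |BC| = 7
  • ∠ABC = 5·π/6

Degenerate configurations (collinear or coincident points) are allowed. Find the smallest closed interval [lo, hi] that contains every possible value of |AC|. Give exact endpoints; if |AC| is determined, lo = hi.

|AB| ∈ {11}
|BC| ∈ {7}
|AC| ∈ {√(77·√(3) + 170)}

|AC| = √(77·√(3) + 170)  (≈ 17.4175)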